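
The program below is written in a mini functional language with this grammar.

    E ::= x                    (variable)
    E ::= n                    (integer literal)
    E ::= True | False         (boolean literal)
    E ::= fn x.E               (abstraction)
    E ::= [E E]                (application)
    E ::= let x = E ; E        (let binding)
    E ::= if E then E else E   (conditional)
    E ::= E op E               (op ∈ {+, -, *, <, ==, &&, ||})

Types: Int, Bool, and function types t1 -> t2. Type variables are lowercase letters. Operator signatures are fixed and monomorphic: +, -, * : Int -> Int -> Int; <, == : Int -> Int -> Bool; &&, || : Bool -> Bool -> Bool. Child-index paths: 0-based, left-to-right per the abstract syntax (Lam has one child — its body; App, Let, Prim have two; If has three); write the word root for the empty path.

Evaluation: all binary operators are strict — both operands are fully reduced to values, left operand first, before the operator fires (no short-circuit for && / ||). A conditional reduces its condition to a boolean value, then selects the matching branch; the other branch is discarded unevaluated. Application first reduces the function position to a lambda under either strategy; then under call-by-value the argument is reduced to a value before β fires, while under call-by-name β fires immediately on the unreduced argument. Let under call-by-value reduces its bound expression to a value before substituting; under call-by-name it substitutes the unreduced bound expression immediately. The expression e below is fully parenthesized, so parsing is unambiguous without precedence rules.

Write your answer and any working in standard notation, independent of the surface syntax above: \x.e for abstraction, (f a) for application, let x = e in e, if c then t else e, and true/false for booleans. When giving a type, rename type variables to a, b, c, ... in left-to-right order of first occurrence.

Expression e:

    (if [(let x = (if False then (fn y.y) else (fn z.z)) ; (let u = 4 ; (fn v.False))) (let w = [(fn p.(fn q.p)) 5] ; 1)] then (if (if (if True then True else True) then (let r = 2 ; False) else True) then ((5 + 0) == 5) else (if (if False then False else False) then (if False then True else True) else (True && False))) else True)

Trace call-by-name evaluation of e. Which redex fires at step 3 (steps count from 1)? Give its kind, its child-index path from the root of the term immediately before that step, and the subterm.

Answer: beta at 0 : ((\v.false) (let w = ((\p.(\q.p)) 5) in 1))

Derivation:
step 0: (if ((let x = (if false then (\y.y) else (\z.z)) in (let u = 4 in (\v.false))) (let w = ((\p.(\q.p)) 5) in 1)) then (if (if (if true then true else true) then (let r = 2 in false) else true) then ((5 + 0) == 5) else (if (if false then false else false) then (if false then true else true) else (true && false))) else true)
step 1: [let@0.0] (if ((let u = 4 in (\v.false)) (let w = ((\p.(\q.p)) 5) in 1)) then (if (if (if true then true else true) then (let r = 2 in false) else true) then ((5 + 0) == 5) else (if (if false then false else false) then (if false then true else true) else (true && false))) else true)
step 2: [let@0.0] (if ((\v.false) (let w = ((\p.(\q.p)) 5) in 1)) then (if (if (if true then true else true) then (let r = 2 in false) else true) then ((5 + 0) == 5) else (if (if false then false else false) then (if false then true else true) else (true && false))) else true)
step 3: [beta@0] (if false then (if (if (if true then true else true) then (let r = 2 in false) else true) then ((5 + 0) == 5) else (if (if false then false else false) then (if false then true else true) else (true && false))) else true)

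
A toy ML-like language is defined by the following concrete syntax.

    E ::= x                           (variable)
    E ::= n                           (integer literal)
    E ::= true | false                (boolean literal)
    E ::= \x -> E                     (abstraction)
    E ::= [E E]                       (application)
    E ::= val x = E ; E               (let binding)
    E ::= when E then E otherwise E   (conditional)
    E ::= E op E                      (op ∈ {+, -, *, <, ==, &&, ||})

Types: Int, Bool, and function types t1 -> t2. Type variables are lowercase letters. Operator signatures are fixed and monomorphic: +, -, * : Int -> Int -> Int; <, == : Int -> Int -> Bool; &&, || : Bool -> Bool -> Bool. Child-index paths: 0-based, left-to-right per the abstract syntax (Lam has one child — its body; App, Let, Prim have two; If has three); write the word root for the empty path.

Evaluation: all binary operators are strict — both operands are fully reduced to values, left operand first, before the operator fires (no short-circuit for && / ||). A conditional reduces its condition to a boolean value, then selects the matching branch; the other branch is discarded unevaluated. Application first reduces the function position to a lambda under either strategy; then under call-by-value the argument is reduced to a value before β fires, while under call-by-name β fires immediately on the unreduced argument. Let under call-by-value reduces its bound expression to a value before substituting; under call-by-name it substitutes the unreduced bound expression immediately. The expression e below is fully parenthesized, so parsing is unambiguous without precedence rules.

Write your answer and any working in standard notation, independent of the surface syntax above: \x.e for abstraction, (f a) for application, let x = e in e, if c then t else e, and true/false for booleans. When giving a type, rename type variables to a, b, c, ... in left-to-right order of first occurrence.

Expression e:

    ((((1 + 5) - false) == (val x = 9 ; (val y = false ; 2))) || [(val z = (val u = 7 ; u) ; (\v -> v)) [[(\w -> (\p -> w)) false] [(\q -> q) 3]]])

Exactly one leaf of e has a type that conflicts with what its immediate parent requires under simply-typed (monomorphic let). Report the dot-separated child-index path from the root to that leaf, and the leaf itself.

Working:
  unify Int ~ Int
  unify Int ~ Int
  unify Int ~ Int
  unify Bool ~ Int
  FAIL: mismatch Bool ~ Int

Answer: 0.0.1 : false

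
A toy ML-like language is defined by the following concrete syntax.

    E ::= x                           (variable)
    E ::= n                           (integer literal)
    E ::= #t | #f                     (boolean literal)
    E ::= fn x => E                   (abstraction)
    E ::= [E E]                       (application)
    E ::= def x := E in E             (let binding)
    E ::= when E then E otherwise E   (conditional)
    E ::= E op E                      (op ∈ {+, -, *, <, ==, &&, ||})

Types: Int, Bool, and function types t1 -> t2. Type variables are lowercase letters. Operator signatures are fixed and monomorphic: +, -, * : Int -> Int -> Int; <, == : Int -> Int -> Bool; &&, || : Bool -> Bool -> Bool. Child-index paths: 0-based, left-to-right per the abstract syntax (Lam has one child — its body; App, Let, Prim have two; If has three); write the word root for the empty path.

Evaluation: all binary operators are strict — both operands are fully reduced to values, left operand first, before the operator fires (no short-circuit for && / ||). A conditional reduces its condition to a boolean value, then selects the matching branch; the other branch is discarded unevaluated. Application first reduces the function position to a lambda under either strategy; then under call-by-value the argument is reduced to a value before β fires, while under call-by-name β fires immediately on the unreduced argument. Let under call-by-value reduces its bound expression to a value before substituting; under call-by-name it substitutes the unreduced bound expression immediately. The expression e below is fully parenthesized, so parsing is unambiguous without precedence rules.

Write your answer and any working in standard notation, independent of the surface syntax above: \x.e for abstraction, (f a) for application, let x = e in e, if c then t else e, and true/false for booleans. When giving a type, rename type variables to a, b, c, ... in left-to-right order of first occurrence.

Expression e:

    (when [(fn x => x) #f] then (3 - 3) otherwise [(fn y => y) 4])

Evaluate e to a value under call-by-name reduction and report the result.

Trace:
step 0: (if ((\x.x) false) then (3 - 3) else ((\y.y) 4))
step 1: [beta@0] (if false then (3 - 3) else ((\y.y) 4))
step 2: [if@root] ((\y.y) 4)
step 3: [beta@root] 4

Answer: 4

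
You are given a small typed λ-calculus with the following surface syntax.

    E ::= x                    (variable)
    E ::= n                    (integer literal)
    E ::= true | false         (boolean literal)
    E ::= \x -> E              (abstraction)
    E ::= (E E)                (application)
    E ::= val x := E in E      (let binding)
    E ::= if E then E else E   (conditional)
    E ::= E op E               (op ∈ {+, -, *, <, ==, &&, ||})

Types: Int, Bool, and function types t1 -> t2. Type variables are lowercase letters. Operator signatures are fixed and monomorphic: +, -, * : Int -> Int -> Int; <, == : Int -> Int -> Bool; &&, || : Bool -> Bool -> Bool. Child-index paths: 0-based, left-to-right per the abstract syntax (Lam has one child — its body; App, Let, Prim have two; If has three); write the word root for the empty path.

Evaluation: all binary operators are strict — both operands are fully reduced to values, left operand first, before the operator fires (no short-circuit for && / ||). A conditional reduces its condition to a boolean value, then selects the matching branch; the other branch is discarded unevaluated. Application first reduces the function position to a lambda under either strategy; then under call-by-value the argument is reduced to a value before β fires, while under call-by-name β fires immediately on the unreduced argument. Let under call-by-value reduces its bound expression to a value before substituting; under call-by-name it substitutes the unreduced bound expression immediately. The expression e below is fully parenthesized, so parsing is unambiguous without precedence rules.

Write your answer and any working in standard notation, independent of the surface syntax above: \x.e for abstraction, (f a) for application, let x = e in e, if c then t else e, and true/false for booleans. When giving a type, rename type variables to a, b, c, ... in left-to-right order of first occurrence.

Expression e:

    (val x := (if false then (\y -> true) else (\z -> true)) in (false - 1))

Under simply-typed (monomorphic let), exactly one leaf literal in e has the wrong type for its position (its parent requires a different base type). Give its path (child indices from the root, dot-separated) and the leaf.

Derivation:
  unify Bool ~ Bool
\y._ : a -> Bool
\z._ : b -> Bool
  unify a -> Bool ~ b -> Bool
  unify a ~ b
  unify Bool ~ Bool
let x : b -> Bool
  unify Bool ~ Int
  FAIL: mismatch Bool ~ Int

Answer: 1.0 : false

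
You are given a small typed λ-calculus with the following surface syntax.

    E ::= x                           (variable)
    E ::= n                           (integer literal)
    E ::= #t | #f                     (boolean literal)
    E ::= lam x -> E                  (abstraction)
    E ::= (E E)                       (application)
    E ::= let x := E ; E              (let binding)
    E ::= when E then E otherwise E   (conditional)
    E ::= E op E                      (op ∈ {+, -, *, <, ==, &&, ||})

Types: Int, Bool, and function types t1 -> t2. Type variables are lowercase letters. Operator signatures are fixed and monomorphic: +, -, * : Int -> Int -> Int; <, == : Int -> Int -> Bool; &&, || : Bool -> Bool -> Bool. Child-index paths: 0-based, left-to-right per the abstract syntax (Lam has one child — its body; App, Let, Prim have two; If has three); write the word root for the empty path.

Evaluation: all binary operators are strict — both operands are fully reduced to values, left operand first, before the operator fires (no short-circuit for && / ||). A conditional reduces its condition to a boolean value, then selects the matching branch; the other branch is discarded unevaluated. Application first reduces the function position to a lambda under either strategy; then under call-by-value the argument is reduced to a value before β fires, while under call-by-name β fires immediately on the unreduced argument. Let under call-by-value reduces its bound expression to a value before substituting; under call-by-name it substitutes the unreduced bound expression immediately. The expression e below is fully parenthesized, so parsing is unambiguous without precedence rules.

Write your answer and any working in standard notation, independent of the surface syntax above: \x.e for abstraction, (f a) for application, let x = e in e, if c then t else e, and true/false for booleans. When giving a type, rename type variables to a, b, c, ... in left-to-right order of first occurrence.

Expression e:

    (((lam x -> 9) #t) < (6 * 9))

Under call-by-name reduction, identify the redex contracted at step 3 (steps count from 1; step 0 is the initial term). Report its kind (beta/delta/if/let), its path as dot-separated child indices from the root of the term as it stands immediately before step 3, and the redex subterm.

Trace:
step 0: (((\x.9) true) < (6 * 9))
step 1: [beta@0] (9 < (6 * 9))
step 2: [delta@1] (9 < 54)
step 3: [delta@root] true

Answer: delta at root : (9 < 54)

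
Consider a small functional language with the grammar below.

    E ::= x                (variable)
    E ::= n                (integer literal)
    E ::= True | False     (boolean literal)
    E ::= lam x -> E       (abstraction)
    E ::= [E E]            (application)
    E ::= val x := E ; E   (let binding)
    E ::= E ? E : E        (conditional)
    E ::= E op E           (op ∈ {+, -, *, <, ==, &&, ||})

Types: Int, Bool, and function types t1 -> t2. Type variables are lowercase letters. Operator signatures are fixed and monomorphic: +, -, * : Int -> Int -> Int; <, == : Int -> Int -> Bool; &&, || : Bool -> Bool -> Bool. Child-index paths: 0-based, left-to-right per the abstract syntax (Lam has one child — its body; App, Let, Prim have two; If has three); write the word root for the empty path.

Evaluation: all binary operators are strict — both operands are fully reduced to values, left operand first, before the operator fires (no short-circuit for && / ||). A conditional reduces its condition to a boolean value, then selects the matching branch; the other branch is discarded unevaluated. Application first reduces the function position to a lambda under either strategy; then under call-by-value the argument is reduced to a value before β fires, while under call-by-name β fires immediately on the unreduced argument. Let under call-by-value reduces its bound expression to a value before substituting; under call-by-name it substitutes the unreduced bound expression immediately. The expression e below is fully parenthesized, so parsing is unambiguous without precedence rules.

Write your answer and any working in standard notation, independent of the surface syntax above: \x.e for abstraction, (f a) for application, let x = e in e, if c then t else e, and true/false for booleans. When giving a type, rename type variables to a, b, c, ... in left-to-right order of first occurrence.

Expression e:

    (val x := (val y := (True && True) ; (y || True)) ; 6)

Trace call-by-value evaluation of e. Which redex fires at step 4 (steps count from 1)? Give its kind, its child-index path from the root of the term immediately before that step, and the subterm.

Answer: let at root : (let x = true in 6)

Trace:
step 0: (let x = (let y = (true && true) in (y || true)) in 6)
step 1: [delta@0.0] (let x = (let y = true in (y || true)) in 6)
step 2: [let@0] (let x = (true || true) in 6)
step 3: [delta@0] (let x = true in 6)
step 4: [let@root] 6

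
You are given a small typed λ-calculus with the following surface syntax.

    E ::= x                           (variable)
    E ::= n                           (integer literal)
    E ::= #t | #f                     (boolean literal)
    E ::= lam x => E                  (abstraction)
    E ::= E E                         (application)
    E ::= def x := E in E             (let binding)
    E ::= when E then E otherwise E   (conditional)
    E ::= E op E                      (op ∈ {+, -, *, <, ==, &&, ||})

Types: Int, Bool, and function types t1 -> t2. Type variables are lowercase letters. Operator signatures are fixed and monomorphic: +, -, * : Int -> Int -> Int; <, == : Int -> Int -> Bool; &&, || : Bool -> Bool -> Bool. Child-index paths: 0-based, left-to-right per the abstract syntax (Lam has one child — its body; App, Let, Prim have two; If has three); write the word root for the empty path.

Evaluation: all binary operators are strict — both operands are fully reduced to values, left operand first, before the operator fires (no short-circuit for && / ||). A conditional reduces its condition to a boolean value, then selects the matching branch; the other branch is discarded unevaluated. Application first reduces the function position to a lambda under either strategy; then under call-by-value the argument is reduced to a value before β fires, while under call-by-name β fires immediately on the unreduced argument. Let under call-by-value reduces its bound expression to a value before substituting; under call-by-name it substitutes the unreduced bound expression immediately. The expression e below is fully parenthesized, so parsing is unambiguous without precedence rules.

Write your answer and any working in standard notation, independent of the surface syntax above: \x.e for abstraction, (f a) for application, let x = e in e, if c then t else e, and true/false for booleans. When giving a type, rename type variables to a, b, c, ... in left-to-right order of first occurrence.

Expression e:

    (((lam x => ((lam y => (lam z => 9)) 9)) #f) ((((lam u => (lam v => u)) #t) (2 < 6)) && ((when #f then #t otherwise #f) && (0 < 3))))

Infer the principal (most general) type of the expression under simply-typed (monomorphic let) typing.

Answer: Int

Trace:
\z._ : c -> Int
\y._ : b -> c -> Int
  unify b -> c -> Int ~ Int -> d
  unify b ~ Int
  unify c -> Int ~ d
_ _ : c -> Int
\x._ : a -> c -> Int
  unify a -> c -> Int ~ Bool -> e
  unify a ~ Bool
  unify c -> Int ~ e
_ _ : c -> Int
u : f
\v._ : g -> f
\u._ : f -> g -> f
  unify f -> g -> f ~ Bool -> h
  unify f ~ Bool
  unify g -> Bool ~ h
_ _ : g -> Bool
  unify Int ~ Int
  unify Int ~ Int
  unify g -> Bool ~ Bool -> i
  unify g ~ Bool
  unify Bool ~ i
_ _ : Bool
  unify Bool ~ Bool
  unify Bool ~ Bool
  unify Bool ~ Bool
  unify Bool ~ Bool
  unify Int ~ Int
  unify Int ~ Int
  unify Bool ~ Bool
  unify Bool ~ Bool
  unify c -> Int ~ Bool -> j
  unify c ~ Bool
  unify Int ~ j
_ _ : Int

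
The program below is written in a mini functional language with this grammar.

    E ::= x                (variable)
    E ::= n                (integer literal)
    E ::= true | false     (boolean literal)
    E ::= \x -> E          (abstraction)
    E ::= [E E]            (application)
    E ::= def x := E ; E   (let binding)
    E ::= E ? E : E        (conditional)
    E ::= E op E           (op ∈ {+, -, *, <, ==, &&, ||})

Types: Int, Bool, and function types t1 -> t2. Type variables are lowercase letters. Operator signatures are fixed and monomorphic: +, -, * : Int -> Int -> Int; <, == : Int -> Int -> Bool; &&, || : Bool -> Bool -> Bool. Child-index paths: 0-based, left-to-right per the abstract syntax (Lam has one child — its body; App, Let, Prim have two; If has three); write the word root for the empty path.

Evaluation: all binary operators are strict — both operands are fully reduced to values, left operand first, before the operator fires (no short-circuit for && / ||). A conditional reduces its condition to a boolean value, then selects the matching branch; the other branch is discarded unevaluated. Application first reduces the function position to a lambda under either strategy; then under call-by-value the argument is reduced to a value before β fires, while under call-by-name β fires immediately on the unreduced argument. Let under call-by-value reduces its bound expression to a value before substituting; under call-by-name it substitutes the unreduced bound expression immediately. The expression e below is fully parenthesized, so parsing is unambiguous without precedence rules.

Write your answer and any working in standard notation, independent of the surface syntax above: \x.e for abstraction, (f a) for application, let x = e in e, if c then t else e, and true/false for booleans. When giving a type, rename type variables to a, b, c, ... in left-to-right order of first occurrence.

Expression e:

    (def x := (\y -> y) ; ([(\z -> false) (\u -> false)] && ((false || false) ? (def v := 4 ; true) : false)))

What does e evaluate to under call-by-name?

Derivation:
step 0: (let x = (\y.y) in (((\z.false) (\u.false)) && (if (false || false) then (let v = 4 in true) else false)))
step 1: [let@root] (((\z.false) (\u.false)) && (if (false || false) then (let v = 4 in true) else false))
step 2: [beta@0] (false && (if (false || false) then (let v = 4 in true) else false))
step 3: [delta@1.0] (false && (if false then (let v = 4 in true) else false))
step 4: [if@1] (false && false)
step 5: [delta@root] false

Answer: false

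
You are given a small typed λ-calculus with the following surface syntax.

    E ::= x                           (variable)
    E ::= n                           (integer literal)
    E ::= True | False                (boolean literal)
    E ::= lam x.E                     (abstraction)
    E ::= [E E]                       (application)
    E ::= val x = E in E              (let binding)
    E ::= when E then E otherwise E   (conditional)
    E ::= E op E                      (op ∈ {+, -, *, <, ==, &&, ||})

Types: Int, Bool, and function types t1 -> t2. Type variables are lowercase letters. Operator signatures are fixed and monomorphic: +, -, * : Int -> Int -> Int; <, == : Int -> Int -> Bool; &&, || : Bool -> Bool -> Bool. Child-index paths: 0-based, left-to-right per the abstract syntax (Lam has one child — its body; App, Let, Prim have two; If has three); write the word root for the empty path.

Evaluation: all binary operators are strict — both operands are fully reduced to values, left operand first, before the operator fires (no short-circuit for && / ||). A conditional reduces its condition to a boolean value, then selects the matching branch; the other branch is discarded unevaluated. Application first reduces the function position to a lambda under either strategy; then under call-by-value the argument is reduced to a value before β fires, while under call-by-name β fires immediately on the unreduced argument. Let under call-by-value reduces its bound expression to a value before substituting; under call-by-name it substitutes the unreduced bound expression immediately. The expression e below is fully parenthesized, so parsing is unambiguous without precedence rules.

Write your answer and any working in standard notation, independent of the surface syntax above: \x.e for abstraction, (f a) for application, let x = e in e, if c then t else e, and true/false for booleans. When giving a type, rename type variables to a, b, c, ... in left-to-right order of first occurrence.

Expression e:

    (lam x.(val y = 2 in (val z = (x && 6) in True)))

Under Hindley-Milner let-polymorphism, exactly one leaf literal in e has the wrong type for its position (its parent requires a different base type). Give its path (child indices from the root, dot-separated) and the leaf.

Derivation:
let y : Int
x : a
  unify a ~ Bool
  unify Int ~ Bool
  FAIL: mismatch Int ~ Bool

Answer: 0.1.0.1 : 6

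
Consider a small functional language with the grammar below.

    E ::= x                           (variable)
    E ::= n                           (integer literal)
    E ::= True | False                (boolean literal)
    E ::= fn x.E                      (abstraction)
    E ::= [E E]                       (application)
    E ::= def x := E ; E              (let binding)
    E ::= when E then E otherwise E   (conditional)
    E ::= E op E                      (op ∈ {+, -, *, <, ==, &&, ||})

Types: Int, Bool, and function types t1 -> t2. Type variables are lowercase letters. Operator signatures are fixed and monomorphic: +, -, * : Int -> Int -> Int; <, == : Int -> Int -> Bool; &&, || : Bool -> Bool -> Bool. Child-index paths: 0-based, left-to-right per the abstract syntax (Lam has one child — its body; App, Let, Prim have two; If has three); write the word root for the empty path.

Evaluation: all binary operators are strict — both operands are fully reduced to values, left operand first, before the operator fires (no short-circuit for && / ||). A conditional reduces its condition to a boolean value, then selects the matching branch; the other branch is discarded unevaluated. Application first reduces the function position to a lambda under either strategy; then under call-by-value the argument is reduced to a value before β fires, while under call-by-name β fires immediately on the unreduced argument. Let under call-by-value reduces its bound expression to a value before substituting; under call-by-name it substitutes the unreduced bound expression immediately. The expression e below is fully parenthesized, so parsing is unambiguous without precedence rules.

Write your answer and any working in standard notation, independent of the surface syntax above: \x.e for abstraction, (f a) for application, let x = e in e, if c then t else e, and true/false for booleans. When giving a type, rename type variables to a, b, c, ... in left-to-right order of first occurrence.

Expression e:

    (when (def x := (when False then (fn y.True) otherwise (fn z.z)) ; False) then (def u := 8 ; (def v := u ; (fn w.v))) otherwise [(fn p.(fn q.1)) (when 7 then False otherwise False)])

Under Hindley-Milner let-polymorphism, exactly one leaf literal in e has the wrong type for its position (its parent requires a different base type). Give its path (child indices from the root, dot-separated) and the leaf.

Working:
  unify Bool ~ Bool
\y._ : a -> Bool
z : b
\z._ : b -> b
  unify a -> Bool ~ b -> b
  unify a ~ b
  unify Bool ~ b
let x : Bool -> Bool
  unify Bool ~ Bool
let u : Int
u : Int
let v : Int
v : Int
\w._ : c -> Int
\q._ : e -> Int
\p._ : d -> e -> Int
  unify Int ~ Bool
  FAIL: mismatch Int ~ Bool

Answer: 2.1.0 : 7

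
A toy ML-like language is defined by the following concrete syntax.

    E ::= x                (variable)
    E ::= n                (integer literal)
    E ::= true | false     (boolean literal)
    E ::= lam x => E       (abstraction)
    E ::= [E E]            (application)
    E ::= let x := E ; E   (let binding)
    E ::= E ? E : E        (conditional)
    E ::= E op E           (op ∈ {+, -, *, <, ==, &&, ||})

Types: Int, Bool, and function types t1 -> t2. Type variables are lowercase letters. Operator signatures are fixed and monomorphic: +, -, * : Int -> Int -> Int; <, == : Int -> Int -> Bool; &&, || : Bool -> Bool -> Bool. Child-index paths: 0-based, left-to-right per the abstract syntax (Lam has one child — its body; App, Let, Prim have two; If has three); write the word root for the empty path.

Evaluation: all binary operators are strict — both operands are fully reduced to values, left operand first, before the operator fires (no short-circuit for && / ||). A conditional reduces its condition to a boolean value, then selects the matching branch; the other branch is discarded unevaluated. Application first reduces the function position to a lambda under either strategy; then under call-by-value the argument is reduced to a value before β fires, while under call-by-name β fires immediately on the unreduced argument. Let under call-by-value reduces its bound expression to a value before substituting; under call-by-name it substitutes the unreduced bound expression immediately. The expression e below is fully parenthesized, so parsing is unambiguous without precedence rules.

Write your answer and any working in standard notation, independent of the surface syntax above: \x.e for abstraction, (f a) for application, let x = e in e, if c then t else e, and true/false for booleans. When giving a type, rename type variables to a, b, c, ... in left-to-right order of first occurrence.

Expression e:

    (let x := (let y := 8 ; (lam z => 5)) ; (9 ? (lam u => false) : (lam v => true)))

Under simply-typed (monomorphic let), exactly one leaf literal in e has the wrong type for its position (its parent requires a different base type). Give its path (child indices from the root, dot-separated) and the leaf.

Derivation:
let y : Int
\z._ : a -> Int
let x : a -> Int
  unify Int ~ Bool
  FAIL: mismatch Int ~ Bool

Answer: 1.0 : 9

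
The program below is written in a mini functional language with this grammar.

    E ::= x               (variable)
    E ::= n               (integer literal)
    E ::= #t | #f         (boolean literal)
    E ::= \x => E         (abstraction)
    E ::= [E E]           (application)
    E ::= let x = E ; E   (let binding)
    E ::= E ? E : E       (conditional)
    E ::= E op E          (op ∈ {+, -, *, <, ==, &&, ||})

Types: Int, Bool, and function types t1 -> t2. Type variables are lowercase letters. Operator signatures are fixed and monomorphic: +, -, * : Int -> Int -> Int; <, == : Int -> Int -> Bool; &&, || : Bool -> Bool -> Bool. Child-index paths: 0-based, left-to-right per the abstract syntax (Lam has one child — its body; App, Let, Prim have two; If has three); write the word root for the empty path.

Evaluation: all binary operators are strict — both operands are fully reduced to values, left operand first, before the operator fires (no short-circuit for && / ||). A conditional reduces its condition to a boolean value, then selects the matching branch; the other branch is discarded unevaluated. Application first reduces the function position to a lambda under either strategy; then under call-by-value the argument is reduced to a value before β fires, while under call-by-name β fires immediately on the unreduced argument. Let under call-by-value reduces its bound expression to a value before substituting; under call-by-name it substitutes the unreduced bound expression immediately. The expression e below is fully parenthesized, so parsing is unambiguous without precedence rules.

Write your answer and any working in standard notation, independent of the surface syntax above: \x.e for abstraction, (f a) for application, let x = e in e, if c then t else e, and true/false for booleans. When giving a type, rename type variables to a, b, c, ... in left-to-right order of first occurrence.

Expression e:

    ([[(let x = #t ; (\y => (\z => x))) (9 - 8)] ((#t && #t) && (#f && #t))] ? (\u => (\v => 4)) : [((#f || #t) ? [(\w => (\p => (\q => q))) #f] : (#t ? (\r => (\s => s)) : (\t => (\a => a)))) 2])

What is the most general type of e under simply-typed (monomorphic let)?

Answer: (a -> Int) -> a -> Int

Derivation:
let x : Bool
x : Bool
\z._ : b -> Bool
\y._ : a -> b -> Bool
  unify Int ~ Int
  unify Int ~ Int
  unify a -> b -> Bool ~ Int -> c
  unify a ~ Int
  unify b -> Bool ~ c
_ _ : b -> Bool
  unify Bool ~ Bool
  unify Bool ~ Bool
  unify Bool ~ Bool
  unify Bool ~ Bool
  unify Bool ~ Bool
  unify Bool ~ Bool
  unify b -> Bool ~ Bool -> d
  unify b ~ Bool
  unify Bool ~ d
_ _ : Bool
  unify Bool ~ Bool
\v._ : f -> Int
\u._ : e -> f -> Int
  unify Bool ~ Bool
  unify Bool ~ Bool
  unify Bool ~ Bool
q : i
\q._ : i -> i
\p._ : h -> i -> i
\w._ : g -> h -> i -> i
  unify g -> h -> i -> i ~ Bool -> j
  unify g ~ Bool
  unify h -> i -> i ~ j
_ _ : h -> i -> i
  unify Bool ~ Bool
s : l
\s._ : l -> l
\r._ : k -> l -> l
a : n
\a._ : n -> n
\t._ : m -> n -> n
  unify k -> l -> l ~ m -> n -> n
  unify k ~ m
  unify l -> l ~ n -> n
  unify l ~ n
  unify n ~ n
  unify h -> i -> i ~ m -> n -> n
  unify h ~ m
  unify i -> i ~ n -> n
  unify i ~ n
  unify n ~ n
  unify m -> n -> n ~ Int -> o
  unify m ~ Int
  unify n -> n ~ o
_ _ : n -> n
  unify e -> f -> Int ~ n -> n
  unify e ~ n
  unify f -> Int ~ n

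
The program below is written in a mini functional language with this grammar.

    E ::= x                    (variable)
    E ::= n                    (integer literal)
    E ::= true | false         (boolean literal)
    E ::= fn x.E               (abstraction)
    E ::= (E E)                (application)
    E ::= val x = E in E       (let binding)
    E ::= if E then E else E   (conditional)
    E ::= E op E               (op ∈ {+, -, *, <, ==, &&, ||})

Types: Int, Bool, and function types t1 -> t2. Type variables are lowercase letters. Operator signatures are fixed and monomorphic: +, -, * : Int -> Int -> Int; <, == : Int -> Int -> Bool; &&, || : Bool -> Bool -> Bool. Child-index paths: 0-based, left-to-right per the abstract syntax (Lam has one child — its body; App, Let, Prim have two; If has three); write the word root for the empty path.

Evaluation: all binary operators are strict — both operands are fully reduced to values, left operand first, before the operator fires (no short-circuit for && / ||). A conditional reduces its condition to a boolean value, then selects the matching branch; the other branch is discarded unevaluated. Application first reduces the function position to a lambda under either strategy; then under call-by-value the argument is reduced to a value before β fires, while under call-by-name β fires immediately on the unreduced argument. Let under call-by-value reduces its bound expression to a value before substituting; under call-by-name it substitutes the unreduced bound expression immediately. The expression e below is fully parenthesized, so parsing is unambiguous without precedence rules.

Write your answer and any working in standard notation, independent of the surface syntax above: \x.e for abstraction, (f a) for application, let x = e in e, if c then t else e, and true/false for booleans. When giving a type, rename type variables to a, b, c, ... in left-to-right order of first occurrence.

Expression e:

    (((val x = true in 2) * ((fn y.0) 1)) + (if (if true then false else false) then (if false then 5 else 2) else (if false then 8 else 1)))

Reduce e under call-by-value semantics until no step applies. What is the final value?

Trace:
step 0: (((let x = true in 2) * ((\y.0) 1)) + (if (if true then false else false) then (if false then 5 else 2) else (if false then 8 else 1)))
step 1: [let@0.0] ((2 * ((\y.0) 1)) + (if (if true then false else false) then (if false then 5 else 2) else (if false then 8 else 1)))
step 2: [beta@0.1] ((2 * 0) + (if (if true then false else false) then (if false then 5 else 2) else (if false then 8 else 1)))
step 3: [delta@0] (0 + (if (if true then false else false) then (if false then 5 else 2) else (if false then 8 else 1)))
step 4: [if@1.0] (0 + (if false then (if false then 5 else 2) else (if false then 8 else 1)))
step 5: [if@1] (0 + (if false then 8 else 1))
step 6: [if@1] (0 + 1)
step 7: [delta@root] 1

Answer: 1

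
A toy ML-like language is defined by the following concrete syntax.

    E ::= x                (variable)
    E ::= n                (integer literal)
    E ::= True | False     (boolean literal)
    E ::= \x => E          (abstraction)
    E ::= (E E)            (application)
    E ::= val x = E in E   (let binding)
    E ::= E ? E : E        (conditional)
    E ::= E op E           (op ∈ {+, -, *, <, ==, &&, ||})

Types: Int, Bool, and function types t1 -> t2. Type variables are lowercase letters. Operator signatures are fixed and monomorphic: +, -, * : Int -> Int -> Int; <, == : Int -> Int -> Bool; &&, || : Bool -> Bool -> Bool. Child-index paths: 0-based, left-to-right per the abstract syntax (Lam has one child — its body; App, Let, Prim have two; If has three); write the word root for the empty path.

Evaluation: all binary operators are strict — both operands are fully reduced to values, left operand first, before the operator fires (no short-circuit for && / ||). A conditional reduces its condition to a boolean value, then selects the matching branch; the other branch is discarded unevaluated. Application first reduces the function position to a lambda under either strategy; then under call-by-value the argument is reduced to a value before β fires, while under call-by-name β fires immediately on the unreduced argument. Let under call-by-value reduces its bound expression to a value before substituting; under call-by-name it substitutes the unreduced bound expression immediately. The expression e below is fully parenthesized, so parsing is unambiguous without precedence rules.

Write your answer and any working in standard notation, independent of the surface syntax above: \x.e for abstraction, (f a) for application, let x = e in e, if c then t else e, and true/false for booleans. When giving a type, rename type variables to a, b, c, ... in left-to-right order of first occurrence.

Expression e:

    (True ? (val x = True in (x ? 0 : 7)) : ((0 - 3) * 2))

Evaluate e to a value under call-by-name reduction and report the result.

Answer: 0

Derivation:
step 0: (if true then (let x = true in (if x then 0 else 7)) else ((0 - 3) * 2))
step 1: [if@root] (let x = true in (if x then 0 else 7))
step 2: [let@root] (if true then 0 else 7)
step 3: [if@root] 0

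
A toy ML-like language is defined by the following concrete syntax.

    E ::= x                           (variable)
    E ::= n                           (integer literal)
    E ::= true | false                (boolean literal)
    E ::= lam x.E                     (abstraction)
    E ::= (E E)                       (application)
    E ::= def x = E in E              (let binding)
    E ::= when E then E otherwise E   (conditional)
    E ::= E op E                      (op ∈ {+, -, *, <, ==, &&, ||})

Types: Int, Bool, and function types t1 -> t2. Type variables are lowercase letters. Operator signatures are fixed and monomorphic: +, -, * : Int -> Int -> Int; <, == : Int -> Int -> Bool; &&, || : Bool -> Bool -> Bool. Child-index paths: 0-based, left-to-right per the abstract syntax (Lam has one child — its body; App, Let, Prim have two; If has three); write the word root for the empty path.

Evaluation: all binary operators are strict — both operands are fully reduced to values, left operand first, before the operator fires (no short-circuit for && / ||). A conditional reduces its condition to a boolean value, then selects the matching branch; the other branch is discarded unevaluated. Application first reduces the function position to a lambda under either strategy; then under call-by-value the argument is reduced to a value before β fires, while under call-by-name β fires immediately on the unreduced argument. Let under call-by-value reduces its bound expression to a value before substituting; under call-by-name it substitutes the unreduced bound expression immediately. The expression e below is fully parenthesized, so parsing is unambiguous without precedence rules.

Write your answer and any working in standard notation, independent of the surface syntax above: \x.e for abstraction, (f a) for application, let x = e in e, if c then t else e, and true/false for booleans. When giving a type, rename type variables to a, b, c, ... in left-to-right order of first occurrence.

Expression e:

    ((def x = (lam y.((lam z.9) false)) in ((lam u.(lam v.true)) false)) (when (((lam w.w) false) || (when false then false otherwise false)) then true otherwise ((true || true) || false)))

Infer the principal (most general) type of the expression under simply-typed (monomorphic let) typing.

Answer: Bool

Derivation:
\z._ : b -> Int
  unify b -> Int ~ Bool -> c
  unify b ~ Bool
  unify Int ~ c
_ _ : Int
\y._ : a -> Int
let x : a -> Int
\v._ : e -> Bool
\u._ : d -> e -> Bool
  unify d -> e -> Bool ~ Bool -> f
  unify d ~ Bool
  unify e -> Bool ~ f
_ _ : e -> Bool
w : g
\w._ : g -> g
  unify g -> g ~ Bool -> h
  unify g ~ Bool
  unify Bool ~ h
_ _ : Bool
  unify Bool ~ Bool
  unify Bool ~ Bool
  unify Bool ~ Bool
  unify Bool ~ Bool
  unify Bool ~ Bool
  unify Bool ~ Bool
  unify Bool ~ Bool
  unify Bool ~ Bool
  unify Bool ~ Bool
  unify Bool ~ Bool
  unify e -> Bool ~ Bool -> i
  unify e ~ Bool
  unify Bool ~ i
_ _ : Bool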